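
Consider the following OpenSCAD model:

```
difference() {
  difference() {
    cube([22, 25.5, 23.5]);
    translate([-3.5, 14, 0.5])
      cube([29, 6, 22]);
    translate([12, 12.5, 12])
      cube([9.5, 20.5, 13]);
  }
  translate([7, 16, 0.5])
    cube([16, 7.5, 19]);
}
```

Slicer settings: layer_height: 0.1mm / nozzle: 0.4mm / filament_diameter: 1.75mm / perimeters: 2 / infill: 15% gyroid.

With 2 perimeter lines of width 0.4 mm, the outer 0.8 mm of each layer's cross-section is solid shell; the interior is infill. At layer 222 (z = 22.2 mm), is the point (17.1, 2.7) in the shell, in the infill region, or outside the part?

infill

At z = 22.2 mm: the 22×25.5 cube contributes its full rectangle; the cube at (-3.5, 14) (footprint 29×6) is included at this height; the 9.5×20.5 cube at (12, 12.5) contributes its full rectangle; After the difference (first − rest): starting from the 22×25.5 cube, the 29×6 cube at (-3.5, 14) partially overlaps it — only the 132.00 mm² overlap (of its 174.00 mm²) is removed, clipping the outline; the 9.5×20.5 cube at (12, 12.5) partially overlaps it — only the 66.50 mm² overlap (of its 194.75 mm²) is removed, clipping the outline — 3 connected regions; the cube at (7, 16) is absent (z outside [0.5, 19.5]); Subtracting the remaining from the first: none of the subtracted shapes is present at this height, so that combined region is unchanged — 3 connected regions. Overall, the cross-section has 3 separate islands. The nearest boundary edge runs (22.00, 0.00)→(0.00, 0.00); distance from the point to it = 2.70 mm. (Shell/infill is judged within the island containing the point — the largest one.) The point is inside the cross-section and 2.70 mm from the nearest boundary — more than the 0.8 mm shell width (2 × 0.4), so it's in the infill interior.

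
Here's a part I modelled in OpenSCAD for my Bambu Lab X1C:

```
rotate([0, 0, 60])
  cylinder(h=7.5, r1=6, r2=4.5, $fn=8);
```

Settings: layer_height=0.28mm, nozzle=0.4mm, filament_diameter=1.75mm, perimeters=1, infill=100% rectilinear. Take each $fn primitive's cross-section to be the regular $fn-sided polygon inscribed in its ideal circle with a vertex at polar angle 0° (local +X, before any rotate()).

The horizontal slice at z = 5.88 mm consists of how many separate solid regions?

At z = 5.88 mm: the cone contributes a regular 8-gon of circumradius 4.824 (interpolated between r1=6 and r2=4.5 at t=0.784); (rotated 60° about Z; rotation is an isometry so areas/perimeters/island counts are preserved). The result has 1 disconnected region.

1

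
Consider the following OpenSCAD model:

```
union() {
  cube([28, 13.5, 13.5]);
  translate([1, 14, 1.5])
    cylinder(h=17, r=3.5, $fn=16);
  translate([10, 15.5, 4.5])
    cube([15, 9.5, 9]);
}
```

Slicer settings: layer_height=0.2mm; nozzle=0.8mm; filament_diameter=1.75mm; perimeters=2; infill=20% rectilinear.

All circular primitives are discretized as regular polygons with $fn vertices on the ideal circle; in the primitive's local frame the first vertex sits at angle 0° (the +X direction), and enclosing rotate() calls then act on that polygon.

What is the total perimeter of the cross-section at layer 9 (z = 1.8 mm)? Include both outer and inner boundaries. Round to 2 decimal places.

At z = 1.8 mm: the cube is present — its section is the full 28×13.5 rectangle (perimeter 83.00 mm); the r=3.5 cylinder at (1, 14) contributes a regular 16-gon of circumradius 3.5 (perimeter = 2·16·3.500·sin(180°/16) = 21.85 mm); the cube at (10, 15.5) is absent (z outside [4.5, 13.5]); Merging all regions: the regions partially overlap (shared area 10.55 mm²), so the edge portions inside another operand are dropped and the merged outline is re-measured after clipping — boundary = 91.68 mm. Overall, the cross-section is a single solid region. Total boundary length (outer) = 91.68 mm.

91.68 mm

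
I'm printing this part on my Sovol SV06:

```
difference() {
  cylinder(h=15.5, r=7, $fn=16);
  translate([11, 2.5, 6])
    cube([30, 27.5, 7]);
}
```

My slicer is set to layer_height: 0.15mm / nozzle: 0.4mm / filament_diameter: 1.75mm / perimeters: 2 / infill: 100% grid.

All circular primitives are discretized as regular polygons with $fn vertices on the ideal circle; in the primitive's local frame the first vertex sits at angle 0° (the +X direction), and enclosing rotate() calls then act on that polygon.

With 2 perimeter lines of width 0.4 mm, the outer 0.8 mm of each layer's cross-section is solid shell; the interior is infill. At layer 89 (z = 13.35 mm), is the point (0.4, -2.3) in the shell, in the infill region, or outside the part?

infill

At z = 13.35 mm: the cylinder: section is a regular 16-gon, circumradius r=7; the cube at (11, 2.5) is not intersected at this z (z outside [6, 13]); Subtracting the remaining from the first: none of the subtracted shapes is present at this height, so the r=7 cylinder is unchanged — 1 connected region. Overall, the cross-section is a single solid region. The nearest boundary edge runs (-0.00, -7.00)→(2.68, -6.47); distance from the point to it = 4.53 mm. The point is inside the cross-section and 4.53 mm from the nearest boundary — more than the 0.8 mm shell width (2 × 0.4), so it's in the infill interior.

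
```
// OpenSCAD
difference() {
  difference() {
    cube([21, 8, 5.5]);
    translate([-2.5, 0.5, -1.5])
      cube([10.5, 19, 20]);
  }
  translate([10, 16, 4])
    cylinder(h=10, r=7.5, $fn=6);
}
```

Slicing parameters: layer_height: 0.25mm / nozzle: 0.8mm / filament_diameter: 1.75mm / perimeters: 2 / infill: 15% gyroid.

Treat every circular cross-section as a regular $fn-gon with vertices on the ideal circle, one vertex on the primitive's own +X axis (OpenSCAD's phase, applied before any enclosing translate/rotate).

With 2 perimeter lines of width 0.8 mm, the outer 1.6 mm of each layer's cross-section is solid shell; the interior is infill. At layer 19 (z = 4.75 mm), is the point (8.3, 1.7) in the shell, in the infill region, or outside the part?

At z = 4.75 mm: the cube (footprint 21×8) is included at this height; the cube at (-2.5, 0.5) (footprint 10.5×19) is included at this height; Subtracting the remaining from the first: starting from the 21×8 cube, the 10.5×19 cube at (-2.5, 0.5) partially overlaps it — only the 60.00 mm² overlap (of its 199.50 mm²) is removed, clipping the outline — 1 connected region; the cylinder at (10, 16): section is a regular 6-gon, circumradius r=7.5; After the difference (first − rest): starting from the result so far, the r=7.5 cylinder at (10, 16) misses the remaining region (no effect) — 1 connected region. Overall, the cross-section is a single solid region. The nearest boundary edge runs (8.00, 0.50)→(8.00, 8.00); distance from the point to it = 0.30 mm. The point is inside the cross-section, 0.30 mm from the nearest boundary — within the 1.6 mm shell band (2 × 0.8).

shell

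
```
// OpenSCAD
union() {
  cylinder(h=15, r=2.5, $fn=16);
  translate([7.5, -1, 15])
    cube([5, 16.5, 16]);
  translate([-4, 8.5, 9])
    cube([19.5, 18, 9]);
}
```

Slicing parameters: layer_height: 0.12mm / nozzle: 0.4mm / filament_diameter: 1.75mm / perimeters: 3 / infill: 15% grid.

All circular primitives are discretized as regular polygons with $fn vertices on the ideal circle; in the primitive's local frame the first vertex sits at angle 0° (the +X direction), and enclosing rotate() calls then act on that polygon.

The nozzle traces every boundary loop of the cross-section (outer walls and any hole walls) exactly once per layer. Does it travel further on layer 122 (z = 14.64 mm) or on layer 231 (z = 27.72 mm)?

layer 122 (z = 14.64 mm)

Layer 122 (z = 14.64): the r=2.5 cylinder contributes a regular 16-gon of circumradius 2.5 (perimeter = 2·16·2.500·sin(180°/16) = 15.61 mm); the cube at (7.5, -1) is absent (z outside [15, 31]); the cube at (-4, 8.5) (footprint 19.5×18) is included at this height (perimeter 75.00 mm); Combining (union): the 2 present regions are separate (no shared area or edge), so areas and boundary lengths simply add and each stays a separate island — boundary = 90.61 mm. So its perimeter = 90.61 mm. Layer 231 (z = 27.72): the cylinder is not intersected at this z (z outside [0, 15]); the cube at (7.5, -1) is present — its section is the full 5×16.5 rectangle (perimeter 43.00 mm); the cube at (-4, 8.5) is absent (z outside [9, 18]); Combining (union): only the 5×16.5 cube at (7.5, -1) is present, so the union is just that shape — boundary = 43.00 mm. So its perimeter = 43.00 mm. Layer 122 is larger (90.61 vs 43.00 mm).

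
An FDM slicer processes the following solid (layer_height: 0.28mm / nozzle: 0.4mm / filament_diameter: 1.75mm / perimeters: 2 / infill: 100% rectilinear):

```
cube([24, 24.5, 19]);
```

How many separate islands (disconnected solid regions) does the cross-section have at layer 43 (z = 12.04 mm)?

1

At z = 12.04 mm: the cube (footprint 24×24.5) is included at this height. Overall, the cross-section is a single solid region. Island count = 1.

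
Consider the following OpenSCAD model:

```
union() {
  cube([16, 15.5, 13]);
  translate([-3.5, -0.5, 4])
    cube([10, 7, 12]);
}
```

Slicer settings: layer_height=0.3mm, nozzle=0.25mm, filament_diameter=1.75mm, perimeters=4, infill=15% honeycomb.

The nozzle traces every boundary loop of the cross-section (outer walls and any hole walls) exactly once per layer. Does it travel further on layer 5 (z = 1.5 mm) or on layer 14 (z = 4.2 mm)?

layer 14 (z = 4.2 mm)

Layer 5 (z = 1.5): the cube (footprint 16×15.5) is included at this height (perimeter 63.00 mm); the cube at (-3.5, -0.5) is absent (z outside [4, 16]); Merging all regions: only the 16×15.5 cube is present, so the union is just that shape — boundary = 63.00 mm. So its perimeter = 63.00 mm. Layer 14 (z = 4.2): the cube (footprint 16×15.5) is included at this height (perimeter 63.00 mm); the 10×7 cube at (-3.5, -0.5) contributes its full rectangle (perimeter 34.00 mm); Combining (union): the regions partially overlap (shared area 42.25 mm²), so the edge portions inside another operand are dropped and the merged outline is re-measured after clipping — boundary = 71.00 mm. So its perimeter = 71.00 mm. Layer 14 is larger (71.00 vs 63.00 mm).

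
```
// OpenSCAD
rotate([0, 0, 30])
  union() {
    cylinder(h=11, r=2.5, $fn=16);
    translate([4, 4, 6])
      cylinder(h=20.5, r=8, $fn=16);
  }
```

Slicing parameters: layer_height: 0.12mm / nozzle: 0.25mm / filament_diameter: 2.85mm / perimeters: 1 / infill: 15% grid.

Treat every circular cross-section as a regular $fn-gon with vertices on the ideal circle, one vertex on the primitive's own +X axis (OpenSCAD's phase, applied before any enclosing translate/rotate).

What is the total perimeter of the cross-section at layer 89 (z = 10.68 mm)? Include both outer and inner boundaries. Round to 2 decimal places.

At z = 10.68 mm: the cylinder: section is a regular 16-gon, circumradius r=2.5 (perimeter = 2·16·2.500·sin(180°/16) = 15.61 mm); the r=8 cylinder at (4, 4) gives a regular 16-gon of circumradius 8 (constant along its height) (perimeter = 2·16·8.000·sin(180°/16) = 49.94 mm); Merging all regions: the regions partially overlap (shared area 18.78 mm²), so the edge portions inside another operand are dropped and the merged outline is re-measured after clipping — boundary = 50.07 mm; (whole slice rotated 30° about Z — lengths, areas and connectivity unchanged). Overall, the cross-section is a single solid region. Total boundary length (outer) = 50.07 mm.

50.07 mm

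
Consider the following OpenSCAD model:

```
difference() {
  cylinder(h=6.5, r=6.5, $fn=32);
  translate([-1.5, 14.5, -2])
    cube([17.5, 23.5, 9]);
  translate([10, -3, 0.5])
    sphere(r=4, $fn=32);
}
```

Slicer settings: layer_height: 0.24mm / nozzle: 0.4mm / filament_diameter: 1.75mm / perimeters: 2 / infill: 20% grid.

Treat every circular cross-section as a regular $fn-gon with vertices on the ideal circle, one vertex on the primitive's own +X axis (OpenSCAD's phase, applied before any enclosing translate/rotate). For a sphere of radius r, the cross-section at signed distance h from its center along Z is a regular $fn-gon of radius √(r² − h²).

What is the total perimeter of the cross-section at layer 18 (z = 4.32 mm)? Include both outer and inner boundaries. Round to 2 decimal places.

At z = 4.32 mm: the cylinder: section is a regular 32-gon, circumradius r=6.5 (perimeter = 2·32·6.500·sin(180°/32) = 40.78 mm); the cube at (-1.5, 14.5) (footprint 17.5×23.5) is included at this height (perimeter 82.00 mm); the sphere at (10, -3): section is a regular 32-gon, circumradius = √(r²−h²) = √(4²−3.82²) = 1.186 (perimeter = 2·32·1.186·sin(180°/32) = 7.44 mm); After the difference (first − rest): starting from the r=6.5 cylinder, the 17.5×23.5 cube at (-1.5, 14.5) misses the remaining region (no effect); the r=4 sphere at (10, -3) misses the remaining region (no effect) — boundary = 40.78 mm. Overall, the cross-section is a single solid region. Total boundary length (outer) = 40.78 mm.

40.78 mm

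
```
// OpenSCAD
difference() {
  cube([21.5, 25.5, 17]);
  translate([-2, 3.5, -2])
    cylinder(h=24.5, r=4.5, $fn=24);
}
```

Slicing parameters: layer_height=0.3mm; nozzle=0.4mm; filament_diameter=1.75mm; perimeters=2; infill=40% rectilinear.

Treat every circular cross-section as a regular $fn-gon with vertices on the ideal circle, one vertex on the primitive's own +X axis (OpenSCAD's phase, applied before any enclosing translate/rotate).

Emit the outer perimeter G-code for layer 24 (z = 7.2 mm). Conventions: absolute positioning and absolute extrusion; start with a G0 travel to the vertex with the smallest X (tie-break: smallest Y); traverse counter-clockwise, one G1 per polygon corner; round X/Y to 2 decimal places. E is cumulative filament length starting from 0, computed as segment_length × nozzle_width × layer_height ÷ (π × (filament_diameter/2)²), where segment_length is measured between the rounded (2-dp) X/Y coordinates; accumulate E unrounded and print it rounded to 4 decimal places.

G0 X0.00 Y7.50 Z7.20
G1 X0.25 Y7.40 E0.0134
G1 X1.18 Y6.68 E0.0721
G1 X1.90 Y5.75 E0.1308
G1 X2.35 Y4.66 E0.1896
G1 X2.50 Y3.50 E0.2480
G1 X2.35 Y2.34 E0.3063
G1 X1.90 Y1.25 E0.3652
G1 X1.18 Y0.32 E0.4238
G1 X0.77 Y0.00 E0.4498
G1 X21.50 Y0.00 E1.4840
G1 X21.50 Y25.50 E2.7562
G1 X0.00 Y25.50 E3.8289
G1 X0.00 Y7.50 E4.7269

At z = 7.2 mm: the cube (footprint 21.5×25.5) is included at this height; the r=4.5 cylinder at (-2, 3.5) gives a regular 24-gon of circumradius 4.5 (constant along its height); After the difference (first − rest): starting from the 21.5×25.5 cube, the r=4.5 cylinder at (-2, 3.5) partially overlaps it — only the 13.96 mm² overlap (of its 62.89 mm²) is removed, clipping the outline — 1 connected region. The outline is a single polygon with 13 vertices. Extrusion per mm of travel: 0.4 × 0.3 / (π × 0.875²) = 0.049890. Accumulating E over each segment gives final E = 4.7269.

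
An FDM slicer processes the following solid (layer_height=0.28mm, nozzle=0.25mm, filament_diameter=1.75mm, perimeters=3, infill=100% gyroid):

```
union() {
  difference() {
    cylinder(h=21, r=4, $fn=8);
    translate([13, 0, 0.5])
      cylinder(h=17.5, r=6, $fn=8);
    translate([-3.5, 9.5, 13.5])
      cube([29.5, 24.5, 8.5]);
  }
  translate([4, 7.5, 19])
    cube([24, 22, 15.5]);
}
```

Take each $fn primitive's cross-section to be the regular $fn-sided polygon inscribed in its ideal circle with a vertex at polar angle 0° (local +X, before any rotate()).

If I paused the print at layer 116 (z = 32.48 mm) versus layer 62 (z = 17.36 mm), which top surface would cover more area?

layer 116 (z = 32.48 mm)

Layer 116 (z = 32.48): the cylinder is not intersected at this z (z outside [0, 21]); the cylinder at (13, 0) is absent (z outside [0.5, 18]); the cube at (-3.5, 9.5) is absent (z outside [13.5, 22]); Taking the first minus the rest: the first operand is absent here, so nothing remains; the 24×22 cube at (4, 7.5) contributes its full rectangle (area 528.00 mm²); Combining (union): only the 24×22 cube at (4, 7.5) is present, so the union is just that shape — area = 528.00 mm². So its area = 528.00 mm². Layer 62 (z = 17.36): the cylinder: section is a regular 8-gon, circumradius r=4 (area = (8/2)·4.000²·sin(360°/8) = 45.25 mm²); the cylinder at (13, 0): section is a regular 8-gon, circumradius r=6 (area = (8/2)·6.000²·sin(360°/8) = 101.82 mm²); the 29.5×24.5 cube at (-3.5, 9.5) contributes its full rectangle (area 722.75 mm²); Taking the first minus the rest: starting from the r=4 cylinder (45.25 mm²), the r=6 cylinder at (13, 0) misses the remaining region (no effect); the 29.5×24.5 cube at (-3.5, 9.5) misses the remaining region (no effect) — area = 45.25 mm²; the cube at (4, 7.5) does not reach this height (z outside [19, 34.5]); Taking the union: only that combined region is present, so the union is just that shape — area = 45.25 mm². So its area = 45.25 mm². Layer 116 is larger (528.00 vs 45.25 mm²).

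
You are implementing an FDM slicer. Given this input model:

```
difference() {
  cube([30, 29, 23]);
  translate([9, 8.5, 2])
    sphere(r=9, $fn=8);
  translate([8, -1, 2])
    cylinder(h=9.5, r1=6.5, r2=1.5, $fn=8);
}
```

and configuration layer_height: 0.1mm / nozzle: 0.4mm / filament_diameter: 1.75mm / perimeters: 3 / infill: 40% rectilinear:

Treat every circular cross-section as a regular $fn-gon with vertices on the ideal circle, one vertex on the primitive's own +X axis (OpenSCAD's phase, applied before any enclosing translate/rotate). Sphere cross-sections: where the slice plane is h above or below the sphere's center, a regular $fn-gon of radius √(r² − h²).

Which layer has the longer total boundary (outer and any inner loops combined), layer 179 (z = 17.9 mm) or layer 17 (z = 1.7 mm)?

layer 17 (z = 1.7 mm)

Layer 179 (z = 17.9): the cube is present — its section is the full 30×29 rectangle (perimeter 118.00 mm); the sphere at (9, 8.5) does not reach this height (|z−center|=15.900 > r=9); the cone at (8, -1) does not reach this height (z outside [2, 11.5]); After the difference (first − rest): none of the subtracted shapes is present at this height, so the 30×29 cube is unchanged — boundary = 118.00 mm. So its perimeter = 118.00 mm. Layer 17 (z = 1.7): the cube (footprint 30×29) is included at this height (perimeter 118.00 mm); the sphere at (9, 8.5): section is a regular 8-gon, circumradius = √(r²−h²) = √(9²−0.3²) = 8.995 (perimeter = 2·8·8.995·sin(180°/8) = 55.08 mm); the cone at (8, -1) is not intersected at this z (z outside [2, 11.5]); After the difference (first − rest): starting from the 30×29 cube, the r=9 sphere at (9, 8.5) partially overlaps it — only the 228.26 mm² overlap (of its 228.85 mm²) is removed, clipping the outline — boundary = 168.10 mm. So its perimeter = 168.10 mm. Layer 17 is larger (168.10 vs 118.00 mm).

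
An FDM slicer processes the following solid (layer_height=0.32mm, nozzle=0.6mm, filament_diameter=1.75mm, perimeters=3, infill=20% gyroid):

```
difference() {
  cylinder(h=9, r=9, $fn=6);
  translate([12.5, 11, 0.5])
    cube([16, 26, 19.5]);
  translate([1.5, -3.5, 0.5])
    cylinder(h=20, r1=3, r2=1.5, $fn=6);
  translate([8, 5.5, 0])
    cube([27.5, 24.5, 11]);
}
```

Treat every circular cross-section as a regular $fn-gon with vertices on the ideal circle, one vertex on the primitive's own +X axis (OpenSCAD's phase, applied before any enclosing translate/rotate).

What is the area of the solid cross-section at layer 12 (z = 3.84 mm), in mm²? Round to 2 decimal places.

190.80 mm²

At z = 3.84 mm: the r=9 cylinder contributes a regular 6-gon of circumradius 9 (area = (6/2)·9.000²·sin(360°/6) = 210.44 mm²); the cube at (12.5, 11) (footprint 16×26) is included at this height (area 416.00 mm²); the cone at (1.5, -3.5) (r1=3→r2=1.5) has section circumradius 2.750 here — a regular 6-gon (area = (6/2)·2.750²·sin(360°/6) = 19.64 mm²); the 27.5×24.5 cube at (8, 5.5) contributes its full rectangle (area 673.75 mm²); Subtracting the remaining from the first: starting from the r=9 cylinder (210.44 mm²), the 16×26 cube at (12.5, 11) misses the remaining region (no effect); the cone at (1.5, -3.5) lies wholly inside it (removes its full 19.64 mm² and its 16.50 mm outline becomes a hole wall); the 27.5×24.5 cube at (8, 5.5) misses the remaining region (no effect) — area = 190.80 mm². Overall, the cross-section is one region with 1 hole. Net area = 190.80 mm².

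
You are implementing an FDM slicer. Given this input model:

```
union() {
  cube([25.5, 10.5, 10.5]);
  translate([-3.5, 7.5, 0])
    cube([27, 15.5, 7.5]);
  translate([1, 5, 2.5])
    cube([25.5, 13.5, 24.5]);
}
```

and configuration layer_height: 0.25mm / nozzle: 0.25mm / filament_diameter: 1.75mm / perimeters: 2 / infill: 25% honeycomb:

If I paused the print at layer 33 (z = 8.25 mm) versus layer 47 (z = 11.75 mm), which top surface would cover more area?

layer 33 (z = 8.25 mm)

Layer 33 (z = 8.25): the cube is present — its section is the full 25.5×10.5 rectangle (area 267.75 mm²); the cube at (-3.5, 7.5) is absent (z outside [0, 7.5]); the cube at (1, 5) (footprint 25.5×13.5) is included at this height (area 344.25 mm²); Merging all regions: the regions partially overlap — summed areas 612.00 mm² minus the doubly-counted overlap 134.75 mm² gives 477.25 mm² — area = 477.25 mm². So its area = 477.25 mm². Layer 47 (z = 11.75): the cube is absent (z outside [0, 10.5]); the cube at (-3.5, 7.5) is absent (z outside [0, 7.5]); the 25.5×13.5 cube at (1, 5) contributes its full rectangle (area 344.25 mm²); Combining (union): only the 25.5×13.5 cube at (1, 5) is present, so the union is just that shape — area = 344.25 mm². So its area = 344.25 mm². Layer 33 is larger (477.25 vs 344.25 mm²).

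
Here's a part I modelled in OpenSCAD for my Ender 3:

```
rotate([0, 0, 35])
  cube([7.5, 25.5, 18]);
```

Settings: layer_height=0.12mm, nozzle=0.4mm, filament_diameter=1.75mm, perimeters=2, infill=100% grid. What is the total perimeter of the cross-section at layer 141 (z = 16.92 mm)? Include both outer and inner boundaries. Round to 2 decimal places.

66.00 mm

At z = 16.92 mm: the cube is present — its section is the full 7.5×25.5 rectangle (perimeter 66.00 mm); (rotated 35° about Z; rotation is an isometry so areas/perimeters/island counts are preserved). Overall, the cross-section is a single solid region. Total boundary length (outer) = 66.00 mm.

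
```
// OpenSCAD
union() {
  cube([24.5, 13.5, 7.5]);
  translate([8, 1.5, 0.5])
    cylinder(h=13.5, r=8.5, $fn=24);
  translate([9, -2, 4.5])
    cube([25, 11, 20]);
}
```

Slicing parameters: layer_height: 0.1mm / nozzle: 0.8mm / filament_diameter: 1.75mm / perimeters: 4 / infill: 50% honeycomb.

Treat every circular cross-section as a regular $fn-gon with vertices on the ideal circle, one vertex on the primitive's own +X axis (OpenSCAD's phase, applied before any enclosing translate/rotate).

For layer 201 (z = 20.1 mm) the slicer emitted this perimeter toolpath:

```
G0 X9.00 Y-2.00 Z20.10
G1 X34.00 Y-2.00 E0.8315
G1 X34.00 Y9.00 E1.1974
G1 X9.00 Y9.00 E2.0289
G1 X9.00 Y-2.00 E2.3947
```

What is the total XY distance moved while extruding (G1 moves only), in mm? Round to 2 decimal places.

Sum the Euclidean lengths of each G1 segment: total = 72.00 mm.

72.00 mm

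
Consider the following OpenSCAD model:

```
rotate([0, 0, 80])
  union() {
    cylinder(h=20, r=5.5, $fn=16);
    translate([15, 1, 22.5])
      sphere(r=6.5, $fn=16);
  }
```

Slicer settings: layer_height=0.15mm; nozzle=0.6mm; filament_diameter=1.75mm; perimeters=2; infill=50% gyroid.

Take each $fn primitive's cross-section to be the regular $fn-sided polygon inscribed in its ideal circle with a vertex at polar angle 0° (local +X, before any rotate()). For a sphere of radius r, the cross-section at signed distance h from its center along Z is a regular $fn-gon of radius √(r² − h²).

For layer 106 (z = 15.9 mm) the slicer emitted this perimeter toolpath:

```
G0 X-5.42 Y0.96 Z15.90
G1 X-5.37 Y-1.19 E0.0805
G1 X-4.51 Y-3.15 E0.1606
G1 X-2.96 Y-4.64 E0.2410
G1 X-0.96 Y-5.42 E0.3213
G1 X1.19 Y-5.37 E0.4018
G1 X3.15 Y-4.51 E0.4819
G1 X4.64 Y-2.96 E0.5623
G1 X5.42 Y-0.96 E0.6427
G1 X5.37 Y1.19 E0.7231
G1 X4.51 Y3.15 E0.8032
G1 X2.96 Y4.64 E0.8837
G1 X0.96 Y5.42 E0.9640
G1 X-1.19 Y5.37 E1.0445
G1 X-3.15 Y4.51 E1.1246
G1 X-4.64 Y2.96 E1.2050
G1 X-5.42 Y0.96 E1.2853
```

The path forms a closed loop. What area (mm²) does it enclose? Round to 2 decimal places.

Apply the shoelace formula to the sequence of (X, Y) vertices; enclosed area = 92.69 mm².

92.69 mm²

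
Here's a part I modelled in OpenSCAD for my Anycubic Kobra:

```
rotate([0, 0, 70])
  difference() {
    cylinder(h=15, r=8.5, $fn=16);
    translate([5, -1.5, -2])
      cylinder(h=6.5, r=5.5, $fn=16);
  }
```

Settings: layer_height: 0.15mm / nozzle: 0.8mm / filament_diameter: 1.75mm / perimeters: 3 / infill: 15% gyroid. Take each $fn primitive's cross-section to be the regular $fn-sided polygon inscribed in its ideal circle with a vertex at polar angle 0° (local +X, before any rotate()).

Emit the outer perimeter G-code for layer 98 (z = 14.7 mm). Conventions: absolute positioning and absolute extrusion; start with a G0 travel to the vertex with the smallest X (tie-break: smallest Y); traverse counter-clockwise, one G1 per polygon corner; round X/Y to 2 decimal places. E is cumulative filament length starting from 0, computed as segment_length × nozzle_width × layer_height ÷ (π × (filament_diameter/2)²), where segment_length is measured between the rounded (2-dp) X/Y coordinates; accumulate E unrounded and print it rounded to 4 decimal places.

G0 X-8.49 Y-0.37 Z14.70
G1 X-7.70 Y-3.59 E0.1654
G1 X-5.74 Y-6.27 E0.3311
G1 X-2.91 Y-7.99 E0.4963
G1 X0.37 Y-8.49 E0.6618
G1 X3.59 Y-7.70 E0.8272
G1 X6.27 Y-5.74 E0.9929
G1 X7.99 Y-2.91 E1.1581
G1 X8.49 Y0.37 E1.3236
G1 X7.70 Y3.59 E1.4890
G1 X5.74 Y6.27 E1.6547
G1 X2.91 Y7.99 E1.8199
G1 X-0.37 Y8.49 E1.9854
G1 X-3.59 Y7.70 E2.1508
G1 X-6.27 Y5.74 E2.3165
G1 X-7.99 Y2.91 E2.4817
G1 X-8.49 Y-0.37 E2.6472

At z = 14.7 mm: the r=8.5 cylinder contributes a regular 16-gon of circumradius 8.5; the cylinder at (5, -1.5) does not reach this height (z outside [-2, 4.5]); After the difference (first − rest): none of the subtracted shapes is present at this height, so the r=8.5 cylinder is unchanged — 1 connected region; (whole slice rotated 70° about Z — lengths, areas and connectivity unchanged). The outline is a single polygon with 16 vertices. Extrusion per mm of travel: 0.8 × 0.15 / (π × 0.875²) = 0.049890. Accumulating E over each segment gives final E = 2.6472.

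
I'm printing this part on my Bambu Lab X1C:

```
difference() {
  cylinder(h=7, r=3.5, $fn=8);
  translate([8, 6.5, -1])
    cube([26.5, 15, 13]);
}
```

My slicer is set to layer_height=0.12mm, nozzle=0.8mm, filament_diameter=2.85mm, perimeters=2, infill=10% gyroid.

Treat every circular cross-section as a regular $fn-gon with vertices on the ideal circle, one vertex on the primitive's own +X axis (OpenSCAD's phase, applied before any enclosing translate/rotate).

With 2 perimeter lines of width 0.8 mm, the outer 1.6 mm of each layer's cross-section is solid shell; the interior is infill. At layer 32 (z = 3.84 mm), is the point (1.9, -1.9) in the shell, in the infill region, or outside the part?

shell

At z = 3.84 mm: the cylinder: section is a regular 8-gon, circumradius r=3.5; the cube at (8, 6.5) (footprint 26.5×15) is included at this height; Taking the first minus the rest: starting from the r=3.5 cylinder, the 26.5×15 cube at (8, 6.5) misses the remaining region (no effect) — 1 connected region. Overall, the cross-section is a single solid region. The nearest boundary edge runs (3.50, 0.00)→(2.47, -2.47); distance from the point to it = 0.75 mm. The point is inside the cross-section, 0.75 mm from the nearest boundary — within the 1.6 mm shell band (2 × 0.8).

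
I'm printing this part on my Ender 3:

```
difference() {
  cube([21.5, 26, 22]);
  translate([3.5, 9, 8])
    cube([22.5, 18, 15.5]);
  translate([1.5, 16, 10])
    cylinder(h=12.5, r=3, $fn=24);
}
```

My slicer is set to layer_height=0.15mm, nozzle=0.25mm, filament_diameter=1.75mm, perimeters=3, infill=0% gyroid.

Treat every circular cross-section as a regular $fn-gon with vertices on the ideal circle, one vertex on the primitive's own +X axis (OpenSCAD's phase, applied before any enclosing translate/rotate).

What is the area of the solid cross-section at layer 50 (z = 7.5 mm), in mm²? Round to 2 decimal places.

At z = 7.5 mm: the cube is present — its section is the full 21.5×26 rectangle (area 559.00 mm²); the cube at (3.5, 9) is absent (z outside [8, 23.5]); the cylinder at (1.5, 16) is not intersected at this z (z outside [10, 22.5]); Taking the first minus the rest: none of the subtracted shapes is present at this height, so the 21.5×26 cube is unchanged — area = 559.00 mm². Overall, the cross-section is a single solid region. Net area = 559.00 mm².

559.00 mm²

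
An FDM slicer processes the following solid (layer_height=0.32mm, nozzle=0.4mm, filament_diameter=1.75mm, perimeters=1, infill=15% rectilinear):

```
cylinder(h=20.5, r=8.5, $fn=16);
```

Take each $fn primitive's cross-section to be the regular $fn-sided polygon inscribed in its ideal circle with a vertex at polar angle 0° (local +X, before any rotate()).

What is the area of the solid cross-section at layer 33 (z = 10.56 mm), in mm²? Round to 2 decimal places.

221.19 mm²

At z = 10.56 mm: the r=8.5 cylinder gives a regular 16-gon of circumradius 8.5 (constant along its height) (area = (16/2)·8.500²·sin(360°/16) = 221.19 mm²). Overall, the cross-section is a single solid region. Net area = 221.19 mm².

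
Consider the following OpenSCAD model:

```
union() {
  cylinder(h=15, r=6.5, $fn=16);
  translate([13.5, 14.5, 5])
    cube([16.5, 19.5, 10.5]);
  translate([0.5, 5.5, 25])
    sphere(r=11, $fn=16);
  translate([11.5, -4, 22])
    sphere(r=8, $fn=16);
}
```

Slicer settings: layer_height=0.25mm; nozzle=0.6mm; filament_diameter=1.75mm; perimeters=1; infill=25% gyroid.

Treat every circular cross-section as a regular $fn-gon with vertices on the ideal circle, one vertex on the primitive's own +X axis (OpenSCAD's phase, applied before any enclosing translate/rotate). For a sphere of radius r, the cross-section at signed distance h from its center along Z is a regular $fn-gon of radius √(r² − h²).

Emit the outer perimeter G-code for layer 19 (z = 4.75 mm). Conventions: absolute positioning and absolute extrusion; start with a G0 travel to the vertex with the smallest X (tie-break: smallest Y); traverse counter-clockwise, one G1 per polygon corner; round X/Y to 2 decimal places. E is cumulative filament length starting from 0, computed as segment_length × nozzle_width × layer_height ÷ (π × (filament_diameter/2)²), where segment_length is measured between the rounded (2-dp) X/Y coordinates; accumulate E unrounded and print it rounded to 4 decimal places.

At z = 4.75 mm: the r=6.5 cylinder gives a regular 16-gon of circumradius 6.5 (constant along its height); the cube at (13.5, 14.5) does not reach this height (z outside [5, 15.5]); the sphere at (0.5, 5.5) is absent (|z−center|=20.250 > r=11); the sphere at (11.5, -4) is not intersected at this z (|z−center|=17.250 > r=8); Merging all regions: only the r=6.5 cylinder is present, so the union is just that shape — 1 connected region. The outline is a single polygon with 16 vertices. Extrusion per mm of travel: 0.6 × 0.25 / (π × 0.875²) = 0.062363. Accumulating E over each segment gives final E = 2.5322.

G0 X-6.50 Y0.00 Z4.75
G1 X-6.01 Y-2.49 E0.1583
G1 X-4.60 Y-4.60 E0.3165
G1 X-2.49 Y-6.01 E0.4748
G1 X0.00 Y-6.50 E0.6330
G1 X2.49 Y-6.01 E0.7913
G1 X4.60 Y-4.60 E0.9496
G1 X6.01 Y-2.49 E1.1078
G1 X6.50 Y0.00 E1.2661
G1 X6.01 Y2.49 E1.4244
G1 X4.60 Y4.60 E1.5826
G1 X2.49 Y6.01 E1.7409
G1 X0.00 Y6.50 E1.8991
G1 X-2.49 Y6.01 E2.0574
G1 X-4.60 Y4.60 E2.2157
G1 X-6.01 Y2.49 E2.3739
G1 X-6.50 Y0.00 E2.5322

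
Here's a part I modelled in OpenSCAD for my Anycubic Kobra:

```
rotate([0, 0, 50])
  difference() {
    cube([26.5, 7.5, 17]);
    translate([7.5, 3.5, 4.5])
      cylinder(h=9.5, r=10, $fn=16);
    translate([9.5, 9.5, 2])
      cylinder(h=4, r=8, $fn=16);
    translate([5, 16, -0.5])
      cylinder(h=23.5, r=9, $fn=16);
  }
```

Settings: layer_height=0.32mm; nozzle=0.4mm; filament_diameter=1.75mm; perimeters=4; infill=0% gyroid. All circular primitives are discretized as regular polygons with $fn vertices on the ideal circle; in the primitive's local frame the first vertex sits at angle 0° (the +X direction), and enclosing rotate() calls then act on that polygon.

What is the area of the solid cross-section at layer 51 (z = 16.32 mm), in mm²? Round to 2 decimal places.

At z = 16.32 mm: the 26.5×7.5 cube contributes its full rectangle (area 198.75 mm²); the cylinder at (7.5, 3.5) is absent (z outside [4.5, 14]); the cylinder at (9.5, 9.5) does not reach this height (z outside [2, 6]); the r=9 cylinder at (5, 16) contributes a regular 16-gon of circumradius 9 (area = (16/2)·9.000²·sin(360°/16) = 247.98 mm²); After the difference (first − rest): starting from the 26.5×7.5 cube (198.75 mm²), the r=9 cylinder at (5, 16) partially overlaps it — only the 1.26 mm² overlap (of its 247.98 mm²) is removed, clipping the outline — area = 197.49 mm²; (whole slice rotated 50° about Z — lengths, areas and connectivity unchanged). Overall, the cross-section is a single solid region. Net area = 197.49 mm².

197.49 mm²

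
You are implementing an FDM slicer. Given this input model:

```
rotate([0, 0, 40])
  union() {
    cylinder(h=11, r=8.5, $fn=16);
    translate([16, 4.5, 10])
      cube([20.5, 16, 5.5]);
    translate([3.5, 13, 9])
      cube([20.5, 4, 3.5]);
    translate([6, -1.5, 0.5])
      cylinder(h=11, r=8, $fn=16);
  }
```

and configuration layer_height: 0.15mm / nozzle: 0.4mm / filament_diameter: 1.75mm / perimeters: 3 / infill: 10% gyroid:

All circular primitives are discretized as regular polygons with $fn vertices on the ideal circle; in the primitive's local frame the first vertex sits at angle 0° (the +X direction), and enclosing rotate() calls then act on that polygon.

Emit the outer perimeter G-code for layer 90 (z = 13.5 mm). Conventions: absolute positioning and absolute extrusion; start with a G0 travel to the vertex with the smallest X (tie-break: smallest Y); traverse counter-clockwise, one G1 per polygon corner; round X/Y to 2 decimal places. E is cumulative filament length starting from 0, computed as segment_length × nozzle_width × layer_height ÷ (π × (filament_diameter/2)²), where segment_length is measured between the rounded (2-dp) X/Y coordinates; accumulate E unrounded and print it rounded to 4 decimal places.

G0 X-0.92 Y25.99 Z13.50
G1 X9.36 Y13.73 E0.3991
G1 X25.07 Y26.91 E0.9106
G1 X14.78 Y39.17 E1.3099
G1 X-0.92 Y25.99 E1.8213

At z = 13.5 mm: the cylinder is absent (z outside [0, 11]); the cube at (16, 4.5) is present — its section is the full 20.5×16 rectangle; the cube at (3.5, 13) does not reach this height (z outside [9, 12.5]); the cylinder at (6, -1.5) does not reach this height (z outside [0.5, 11.5]); Merging all regions: only the 20.5×16 cube at (16, 4.5) is present, so the union is just that shape — 1 connected region; (rotated 40° about Z; rotation is an isometry so areas/perimeters/island counts are preserved). The outline is a single polygon with 4 vertices. Extrusion per mm of travel: 0.4 × 0.15 / (π × 0.875²) = 0.024945. Accumulating E over each segment gives final E = 1.8213.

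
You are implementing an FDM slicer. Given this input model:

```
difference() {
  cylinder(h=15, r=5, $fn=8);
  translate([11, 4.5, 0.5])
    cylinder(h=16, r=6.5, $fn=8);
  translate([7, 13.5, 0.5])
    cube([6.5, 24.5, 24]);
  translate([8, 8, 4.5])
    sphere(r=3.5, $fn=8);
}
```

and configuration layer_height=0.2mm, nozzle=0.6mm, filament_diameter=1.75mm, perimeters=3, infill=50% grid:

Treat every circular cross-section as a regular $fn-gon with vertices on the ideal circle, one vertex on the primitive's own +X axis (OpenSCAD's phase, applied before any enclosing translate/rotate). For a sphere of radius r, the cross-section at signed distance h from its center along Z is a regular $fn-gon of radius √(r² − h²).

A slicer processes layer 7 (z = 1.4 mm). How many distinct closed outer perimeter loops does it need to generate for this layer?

1

At z = 1.4 mm: the r=5 cylinder gives a regular 8-gon of circumradius 5 (constant along its height); the r=6.5 cylinder at (11, 4.5) contributes a regular 8-gon of circumradius 6.5; the 6.5×24.5 cube at (7, 13.5) contributes its full rectangle; the sphere at (8, 8): section is a regular 8-gon, circumradius = √(r²−h²) = √(3.5²−3.1²) = 1.625; Taking the first minus the rest: starting from the r=5 cylinder, the r=6.5 cylinder at (11, 4.5) misses the remaining region (no effect); the 6.5×24.5 cube at (7, 13.5) misses the remaining region (no effect); the r=3.5 sphere at (8, 8) misses the remaining region (no effect) — 1 connected region. The result has 1 disconnected region.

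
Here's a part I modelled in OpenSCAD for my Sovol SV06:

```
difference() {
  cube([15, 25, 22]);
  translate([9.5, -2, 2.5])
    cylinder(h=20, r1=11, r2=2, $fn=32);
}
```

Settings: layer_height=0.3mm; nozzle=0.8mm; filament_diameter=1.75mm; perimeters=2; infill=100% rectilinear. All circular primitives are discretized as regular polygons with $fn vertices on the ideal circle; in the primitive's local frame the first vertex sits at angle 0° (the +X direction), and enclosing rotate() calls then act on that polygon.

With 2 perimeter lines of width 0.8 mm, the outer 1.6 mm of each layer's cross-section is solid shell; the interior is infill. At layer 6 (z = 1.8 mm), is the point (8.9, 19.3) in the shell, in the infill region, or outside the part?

infill

At z = 1.8 mm: the cube (footprint 15×25) is included at this height; the cone at (9.5, -2) is absent (z outside [2.5, 22.5]); After the difference (first − rest): none of the subtracted shapes is present at this height, so the 15×25 cube is unchanged — 1 connected region. Overall, the cross-section is a single solid region. The nearest boundary edge runs (15.00, 25.00)→(0.00, 25.00); distance from the point to it = 5.70 mm. The point is inside the cross-section and 5.70 mm from the nearest boundary — more than the 1.6 mm shell width (2 × 0.8), so it's in the infill interior.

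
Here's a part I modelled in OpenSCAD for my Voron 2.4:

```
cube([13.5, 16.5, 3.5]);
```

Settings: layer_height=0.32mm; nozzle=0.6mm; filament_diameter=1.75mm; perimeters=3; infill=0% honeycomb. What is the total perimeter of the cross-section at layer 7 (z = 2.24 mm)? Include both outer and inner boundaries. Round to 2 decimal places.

At z = 2.24 mm: the 13.5×16.5 cube contributes its full rectangle (perimeter 60.00 mm). Overall, the cross-section is a single solid region. Total boundary length (outer) = 60.00 mm.

60.00 mm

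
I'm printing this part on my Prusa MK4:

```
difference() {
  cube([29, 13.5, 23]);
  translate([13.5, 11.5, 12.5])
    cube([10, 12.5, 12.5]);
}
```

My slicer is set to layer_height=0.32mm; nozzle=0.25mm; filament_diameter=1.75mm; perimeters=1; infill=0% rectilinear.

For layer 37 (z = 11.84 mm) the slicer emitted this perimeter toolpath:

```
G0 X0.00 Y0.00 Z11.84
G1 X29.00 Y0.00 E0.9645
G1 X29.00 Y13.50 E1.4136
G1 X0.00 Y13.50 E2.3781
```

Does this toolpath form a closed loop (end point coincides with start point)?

Start point (G0): (0.00, 0.00). End point (last G1): the path does not return to the start — open.

no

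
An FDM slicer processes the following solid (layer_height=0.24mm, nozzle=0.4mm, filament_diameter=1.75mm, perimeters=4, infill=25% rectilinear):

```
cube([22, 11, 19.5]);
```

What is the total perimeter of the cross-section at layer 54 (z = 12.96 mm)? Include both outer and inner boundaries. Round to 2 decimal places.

66.00 mm

At z = 12.96 mm: the cube (footprint 22×11) is included at this height (perimeter 66.00 mm). Overall, the cross-section is a single solid region. Total boundary length (outer) = 66.00 mm.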